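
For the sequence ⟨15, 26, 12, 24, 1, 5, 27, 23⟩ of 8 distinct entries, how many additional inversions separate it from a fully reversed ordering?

14

Maximum inversions for 8 distinct elements is C(8, 2) = 8·7/2 = 28.
Current inversions — for each element, count later smaller elements:
15: 3
26: 5
12: 2
24: 3
1: 0
5: 0
27: 1
23: 0
Current total: 3 + 5 + 2 + 3 + 0 + 0 + 1 + 0 = 14
Shortfall: 28 − 14 = 14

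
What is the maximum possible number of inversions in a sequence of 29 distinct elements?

The maximum occurs when the array is in strictly decreasing order: every one of the C(29, 2) pairs is inverted.
C(29, 2) = 29·28/2 = 406

406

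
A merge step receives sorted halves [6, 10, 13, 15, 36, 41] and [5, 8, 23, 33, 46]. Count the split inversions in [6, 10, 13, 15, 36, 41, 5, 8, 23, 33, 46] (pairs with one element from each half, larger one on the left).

15 cross-inversions

Take each right-half value and tally the left-half values above it:
r = 5: 6, 10, 13, 15, 36, 41 → 6
r = 8: 10, 13, 15, 36, 41 → 5
r = 23: 36, 41 → 2
r = 33: 36, 41 → 2
r = 46: none → 0
Cross-inversions: 6 + 5 + 2 + 2 + 0 = 15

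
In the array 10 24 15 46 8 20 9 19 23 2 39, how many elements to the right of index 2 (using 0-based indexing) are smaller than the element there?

The element at index 2 is 15.
Elements after it: 46, 8, 20, 9, 19, 23, 2, 39
Those smaller than 15: 8, 9, 2

3 such elements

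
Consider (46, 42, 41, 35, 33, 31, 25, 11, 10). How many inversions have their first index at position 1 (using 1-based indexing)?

8

The element at index 1 is 46.
Elements after it: 42, 41, 35, 33, 31, 25, 11, 10
Those smaller than 46: 42, 41, 35, 33, 31, 25, 11, 10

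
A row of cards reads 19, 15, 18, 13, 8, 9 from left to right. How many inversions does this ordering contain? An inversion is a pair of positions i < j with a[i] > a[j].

For each element, count later entries that are smaller:
19: 5
15: 3
18: 3
13: 2
8: 0
9: 0
Sum: 5 + 3 + 3 + 2 + 0 + 0 = 13

13 inversions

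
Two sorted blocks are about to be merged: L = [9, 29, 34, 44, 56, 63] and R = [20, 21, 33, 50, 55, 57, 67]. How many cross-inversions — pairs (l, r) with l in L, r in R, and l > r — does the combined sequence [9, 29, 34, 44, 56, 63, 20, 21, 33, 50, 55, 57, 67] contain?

Cross-inversions: 19

Count, for every r in R, how many entries of L exceed r:
r = 20: 29, 34, 44, 56, 63 → 5
r = 21: 29, 34, 44, 56, 63 → 5
r = 33: 34, 44, 56, 63 → 4
r = 50: 56, 63 → 2
r = 55: 56, 63 → 2
r = 57: 63 → 1
r = 67: none → 0
Cross-inversions: 5 + 5 + 4 + 2 + 2 + 1 + 0 = 19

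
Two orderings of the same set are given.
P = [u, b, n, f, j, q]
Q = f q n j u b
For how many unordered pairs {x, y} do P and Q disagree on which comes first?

Assign each item its position (1..6) in the first ordering, then rewrite the second ordering as that position sequence:
positions: u→1, b→2, n→3, f→4, j→5, q→6
second ordering as positions: [4, 6, 3, 5, 1, 2]
Discordant pairs = inversions in this position sequence.
4: 3, 1, 2 → 3
6: 3, 5, 1, 2 → 4
3: 1, 2 → 2
5: 1, 2 → 2
1: 0
2: 0
Total: 3 + 4 + 2 + 2 + 0 + 0 = 11

11 disagreeing pairs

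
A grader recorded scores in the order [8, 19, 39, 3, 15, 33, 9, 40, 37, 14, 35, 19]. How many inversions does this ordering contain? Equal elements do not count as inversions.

Out-of-order pairs: 26

Count, for each position, how many later elements it exceeds:
8: 1
19: 4
39: 8
3: 0
15: 2
33: 3
9: 0
40: 4
37: 3
14: 0
35: 1
19: 0
Sum: 1 + 4 + 8 + 0 + 2 + 3 + 0 + 4 + 3 + 0 + 1 + 0 = 26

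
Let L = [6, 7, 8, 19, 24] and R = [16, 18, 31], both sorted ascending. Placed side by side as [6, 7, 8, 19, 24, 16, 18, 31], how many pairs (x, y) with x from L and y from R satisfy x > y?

Take each right-half value and tally the left-half values above it:
r = 16: 19, 24 → 2
r = 18: 19, 24 → 2
r = 31: none → 0
Cross-inversions: 2 + 2 + 0 = 4

4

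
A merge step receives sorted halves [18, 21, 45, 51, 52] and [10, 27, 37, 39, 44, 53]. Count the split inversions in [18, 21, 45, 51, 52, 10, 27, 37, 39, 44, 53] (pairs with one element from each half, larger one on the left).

17 cross-inversions

For each element r of the right run, count left-run elements greater than r:
r = 10: 18, 21, 45, 51, 52 → 5
r = 27: 45, 51, 52 → 3
r = 37: 45, 51, 52 → 3
r = 39: 45, 51, 52 → 3
r = 44: 45, 51, 52 → 3
r = 53: none → 0
Cross-inversions: 5 + 3 + 3 + 3 + 3 + 0 = 17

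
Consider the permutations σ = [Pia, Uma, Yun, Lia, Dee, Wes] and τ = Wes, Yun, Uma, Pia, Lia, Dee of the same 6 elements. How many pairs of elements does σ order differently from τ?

8 discordant pairs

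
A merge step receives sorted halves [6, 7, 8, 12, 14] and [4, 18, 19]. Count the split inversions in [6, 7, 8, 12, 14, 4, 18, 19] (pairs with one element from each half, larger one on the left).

There are 5 cross-inversions.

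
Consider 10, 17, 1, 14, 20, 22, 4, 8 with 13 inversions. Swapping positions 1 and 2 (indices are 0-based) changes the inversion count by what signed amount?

-1

Positions 1 and 2 hold 17 and 1; after swapping, the array is [10, 1, 17, 14, 20, 22, 4, 8].
Element-by-element contributions:
10: 3
1: 0
17: 3
14: 2
20: 2
22: 2
4: 0
8: 0
Sum: 3 + 0 + 3 + 2 + 2 + 2 + 0 + 0 = 12
Change: 12 − 13 = -1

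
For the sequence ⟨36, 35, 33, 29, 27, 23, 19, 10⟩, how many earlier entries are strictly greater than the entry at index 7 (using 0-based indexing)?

7

The element at index 7 is 10.
Elements before it: 36, 35, 33, 29, 27, 23, 19
Those larger than 10: 36, 35, 33, 29, 27, 23, 19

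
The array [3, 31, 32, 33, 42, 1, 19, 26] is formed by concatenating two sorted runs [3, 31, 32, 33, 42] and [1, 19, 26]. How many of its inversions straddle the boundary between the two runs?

13 split inversions

Take each right-half value and tally the left-half values above it:
r = 1: 3, 31, 32, 33, 42 → 5
r = 19: 31, 32, 33, 42 → 4
r = 26: 31, 32, 33, 42 → 4
Cross-inversions: 5 + 4 + 4 = 13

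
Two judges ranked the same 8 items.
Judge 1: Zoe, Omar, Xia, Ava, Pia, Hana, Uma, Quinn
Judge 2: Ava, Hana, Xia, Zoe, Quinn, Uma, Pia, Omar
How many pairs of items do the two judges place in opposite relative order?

15 discordant pairs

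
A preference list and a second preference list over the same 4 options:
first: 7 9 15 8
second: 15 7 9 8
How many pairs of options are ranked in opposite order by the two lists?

2

Assign each item its position (1..4) in the first ordering, then rewrite the second ordering as that position sequence:
positions: 7→1, 9→2, 15→3, 8→4
second ordering as positions: [3, 1, 2, 4]
Discordant pairs = inversions in this position sequence.
3: 1, 2 → 2
1: 0
2: 0
4: 0
Total: 2 + 0 + 0 + 0 = 2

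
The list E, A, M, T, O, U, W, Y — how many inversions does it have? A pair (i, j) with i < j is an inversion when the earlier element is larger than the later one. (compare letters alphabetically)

For each element, count later entries that are smaller:
E: 1
A: 0
M: 0
T: 1
O: 0
U: 0
W: 0
Y: 0
Sum: 1 + 0 + 0 + 1 + 0 + 0 + 0 + 0 = 2

Out-of-order pairs: 2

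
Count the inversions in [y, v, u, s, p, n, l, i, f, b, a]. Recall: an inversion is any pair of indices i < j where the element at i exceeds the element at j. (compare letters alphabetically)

Inversions: 55

Count, for each position, how many later elements it exceeds:
y → v, u, s, p, n, l, i, f, b, a → 10
v → u, s, p, n, l, i, f, b, a → 9
u → s, p, n, l, i, f, b, a → 8
s → p, n, l, i, f, b, a → 7
p → n, l, i, f, b, a → 6
n → l, i, f, b, a → 5
l → i, f, b, a → 4
i → f, b, a → 3
f → b, a → 2
b → a → 1
a → none → 0
Sum: 10 + 9 + 8 + 7 + 6 + 5 + 4 + 3 + 2 + 1 + 0 = 55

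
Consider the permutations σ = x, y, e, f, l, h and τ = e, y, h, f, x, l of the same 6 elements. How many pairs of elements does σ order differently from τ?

Assign each item its position (1..6) in the first ordering, then rewrite the second ordering as that position sequence:
positions: x→1, y→2, e→3, f→4, l→5, h→6
second ordering as positions: [3, 2, 6, 4, 1, 5]
Discordant pairs = inversions in this position sequence.
3: 2, 1 → 2
2: 1 → 1
6: 4, 1, 5 → 3
4: 1 → 1
1: 0
5: 0
Total: 2 + 1 + 3 + 1 + 0 + 0 = 7

Discordant pairs: 7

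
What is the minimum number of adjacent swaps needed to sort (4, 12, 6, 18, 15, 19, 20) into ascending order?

The minimum number of adjacent swaps to sort an array equals its inversion count, since every such swap removes exactly one inversion.
Count inversions — for each element, later elements that are smaller:
4: none → 0
12: 6 → 1
6: none → 0
18: 15 → 1
15: none → 0
19: none → 0
20: none → 0
Total inversions: 0 + 1 + 0 + 1 + 0 + 0 + 0 = 2

2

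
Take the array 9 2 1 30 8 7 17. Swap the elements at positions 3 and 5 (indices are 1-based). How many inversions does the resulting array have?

10

Positions 3 and 5 hold 1 and 8; after swapping, the array is [9, 2, 8, 30, 1, 7, 17].
For each element, count later entries that are smaller:
9: 4
2: 1
8: 2
30: 3
1: 0
7: 0
17: 0
Sum: 4 + 1 + 2 + 3 + 0 + 0 + 0 = 10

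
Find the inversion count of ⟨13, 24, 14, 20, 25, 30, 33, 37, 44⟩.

2 inversions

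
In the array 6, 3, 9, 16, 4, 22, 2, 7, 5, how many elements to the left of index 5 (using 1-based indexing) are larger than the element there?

The element at index 5 is 4.
Elements before it: 6, 3, 9, 16
Those larger than 4: 6, 9, 16

3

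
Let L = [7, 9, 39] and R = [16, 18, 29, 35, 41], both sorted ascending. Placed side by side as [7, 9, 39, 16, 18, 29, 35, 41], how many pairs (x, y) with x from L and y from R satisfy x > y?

Take each right-half value and tally the left-half values above it:
r = 16: 39 → 1
r = 18: 39 → 1
r = 29: 39 → 1
r = 35: 39 → 1
r = 41: none → 0
Cross-inversions: 1 + 1 + 1 + 1 + 0 = 4

There are 4 cross-inversions.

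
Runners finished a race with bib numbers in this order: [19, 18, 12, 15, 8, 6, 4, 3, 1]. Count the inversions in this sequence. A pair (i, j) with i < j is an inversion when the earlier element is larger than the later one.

Count, for each position, how many later elements it exceeds:
19 → 18, 12, 15, 8, 6, 4, 3, 1 → 8
18 → 12, 15, 8, 6, 4, 3, 1 → 7
12 → 8, 6, 4, 3, 1 → 5
15 → 8, 6, 4, 3, 1 → 5
8 → 6, 4, 3, 1 → 4
6 → 4, 3, 1 → 3
4 → 3, 1 → 2
3 → 1 → 1
1 → none → 0
Sum: 8 + 7 + 5 + 5 + 4 + 3 + 2 + 1 + 0 = 35

35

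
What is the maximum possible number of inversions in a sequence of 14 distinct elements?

91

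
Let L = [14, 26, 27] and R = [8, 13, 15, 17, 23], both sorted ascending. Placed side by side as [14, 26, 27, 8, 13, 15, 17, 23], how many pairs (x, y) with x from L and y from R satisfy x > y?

12

Count, for every r in R, how many entries of L exceed r:
r = 8: 14, 26, 27 → 3
r = 13: 14, 26, 27 → 3
r = 15: 26, 27 → 2
r = 17: 26, 27 → 2
r = 23: 26, 27 → 2
Cross-inversions: 3 + 3 + 2 + 2 + 2 = 12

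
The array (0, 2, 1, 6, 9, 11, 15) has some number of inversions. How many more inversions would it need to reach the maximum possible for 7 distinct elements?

Maximum inversions for 7 distinct elements is C(7, 2) = 7·6/2 = 21.
Current inversions — for each element, count later smaller elements:
0: 0
2: 1
1: 0
6: 0
9: 0
11: 0
15: 0
Current total: 0 + 1 + 0 + 0 + 0 + 0 + 0 = 1
Shortfall: 21 − 1 = 20

20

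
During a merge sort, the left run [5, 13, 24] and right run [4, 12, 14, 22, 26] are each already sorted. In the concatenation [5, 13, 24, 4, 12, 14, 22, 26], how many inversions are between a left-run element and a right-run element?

For each element r of the right run, count left-run elements greater than r:
r = 4: 5, 13, 24 → 3
r = 12: 13, 24 → 2
r = 14: 24 → 1
r = 22: 24 → 1
r = 26: none → 0
Cross-inversions: 3 + 2 + 1 + 1 + 0 = 7

Split inversions: 7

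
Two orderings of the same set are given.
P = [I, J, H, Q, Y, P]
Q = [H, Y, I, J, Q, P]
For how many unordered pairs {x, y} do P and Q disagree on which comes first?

5 disagreeing pairs

Assign each item its position (1..6) in the first ordering, then rewrite the second ordering as that position sequence:
positions: I→1, J→2, H→3, Q→4, Y→5, P→6
second ordering as positions: [3, 5, 1, 2, 4, 6]
Discordant pairs = inversions in this position sequence.
3: 1, 2 → 2
5: 1, 2, 4 → 3
1: 0
2: 0
4: 0
6: 0
Total: 2 + 3 + 0 + 0 + 0 + 0 = 5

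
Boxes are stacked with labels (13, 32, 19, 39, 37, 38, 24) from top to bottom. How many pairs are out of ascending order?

7

Inversion pairs (indices are 1-based):
(2,3): 32 > 19
(2,7): 32 > 24
(4,5): 39 > 37
(4,6): 39 > 38
(4,7): 39 > 24
(5,7): 37 > 24
(6,7): 38 > 24
That's 7 pairs.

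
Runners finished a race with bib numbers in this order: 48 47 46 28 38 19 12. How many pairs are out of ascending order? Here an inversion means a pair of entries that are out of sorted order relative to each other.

Count, for each position, how many later elements it exceeds:
48: 6
47: 5
46: 4
28: 2
38: 2
19: 1
12: 0
Sum: 6 + 5 + 4 + 2 + 2 + 1 + 0 = 20

20 inversions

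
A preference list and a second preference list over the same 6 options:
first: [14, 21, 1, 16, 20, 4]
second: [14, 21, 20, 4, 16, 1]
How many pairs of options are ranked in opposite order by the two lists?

Assign each item its position (1..6) in the first ordering, then rewrite the second ordering as that position sequence:
positions: 14→1, 21→2, 1→3, 16→4, 20→5, 4→6
second ordering as positions: [1, 2, 5, 6, 4, 3]
Discordant pairs = inversions in this position sequence.
1: 0
2: 0
5: 4, 3 → 2
6: 4, 3 → 2
4: 3 → 1
3: 0
Total: 0 + 0 + 2 + 2 + 1 + 0 = 5

5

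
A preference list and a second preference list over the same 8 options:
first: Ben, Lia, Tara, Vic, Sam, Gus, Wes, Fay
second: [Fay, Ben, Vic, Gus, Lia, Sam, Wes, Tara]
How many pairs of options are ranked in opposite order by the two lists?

Assign each item its position (1..8) in the first ordering, then rewrite the second ordering as that position sequence:
positions: Ben→1, Lia→2, Tara→3, Vic→4, Sam→5, Gus→6, Wes→7, Fay→8
second ordering as positions: [8, 1, 4, 6, 2, 5, 7, 3]
Discordant pairs = inversions in this position sequence.
8: 1, 4, 6, 2, 5, 7, 3 → 7
1: 0
4: 2, 3 → 2
6: 2, 5, 3 → 3
2: 0
5: 3 → 1
7: 3 → 1
3: 0
Total: 7 + 0 + 2 + 3 + 0 + 1 + 1 + 0 = 14

14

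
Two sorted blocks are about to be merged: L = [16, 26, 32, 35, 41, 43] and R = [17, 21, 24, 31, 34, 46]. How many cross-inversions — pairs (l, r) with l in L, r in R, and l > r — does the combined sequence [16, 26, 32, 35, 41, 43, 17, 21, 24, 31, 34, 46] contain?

Take each right-half value and tally the left-half values above it:
r = 17: 26, 32, 35, 41, 43 → 5
r = 21: 26, 32, 35, 41, 43 → 5
r = 24: 26, 32, 35, 41, 43 → 5
r = 31: 32, 35, 41, 43 → 4
r = 34: 35, 41, 43 → 3
r = 46: none → 0
Cross-inversions: 5 + 5 + 5 + 4 + 3 + 0 = 22

22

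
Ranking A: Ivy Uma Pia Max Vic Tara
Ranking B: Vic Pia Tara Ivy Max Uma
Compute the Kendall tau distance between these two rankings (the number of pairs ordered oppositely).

10 discordant pairs

Assign each item its position (1..6) in the first ordering, then rewrite the second ordering as that position sequence:
positions: Ivy→1, Uma→2, Pia→3, Max→4, Vic→5, Tara→6
second ordering as positions: [5, 3, 6, 1, 4, 2]
Discordant pairs = inversions in this position sequence.
5: 3, 1, 4, 2 → 4
3: 1, 2 → 2
6: 1, 4, 2 → 3
1: 0
4: 2 → 1
2: 0
Total: 4 + 2 + 3 + 0 + 1 + 0 = 10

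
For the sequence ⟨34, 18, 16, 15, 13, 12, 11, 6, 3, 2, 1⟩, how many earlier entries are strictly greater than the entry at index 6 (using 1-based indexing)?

The element at index 6 is 12.
Elements before it: 34, 18, 16, 15, 13
Those larger than 12: 34, 18, 16, 15, 13

5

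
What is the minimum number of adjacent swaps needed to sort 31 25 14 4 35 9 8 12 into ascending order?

Each adjacent swap fixes exactly one inversion, so the minimum swap count equals the number of inversions.
Count inversions — for each element, later elements that are smaller:
31: 25, 14, 4, 9, 8, 12 → 6
25: 14, 4, 9, 8, 12 → 5
14: 4, 9, 8, 12 → 4
4: none → 0
35: 9, 8, 12 → 3
9: 8 → 1
8: none → 0
12: none → 0
Total inversions: 6 + 5 + 4 + 0 + 3 + 1 + 0 + 0 = 19

There are 19 adjacent swaps.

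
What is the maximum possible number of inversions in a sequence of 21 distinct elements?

210 inversions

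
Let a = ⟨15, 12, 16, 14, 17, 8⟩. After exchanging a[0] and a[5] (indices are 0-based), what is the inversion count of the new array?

3

Positions 0 and 5 hold 15 and 8; after swapping, the array is [8, 12, 16, 14, 17, 15].
For each element, count later entries that are smaller:
8 → none → 0
12 → none → 0
16 → 14, 15 → 2
14 → none → 0
17 → 15 → 1
15 → none → 0
Sum: 0 + 0 + 2 + 0 + 1 + 0 = 3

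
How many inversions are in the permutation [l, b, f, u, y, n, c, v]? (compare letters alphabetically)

For each element, count later entries that are smaller:
l → b, f, c → 3
b → none → 0
f → c → 1
u → n, c → 2
y → n, c, v → 3
n → c → 1
c → none → 0
v → none → 0
Sum: 3 + 0 + 1 + 2 + 3 + 1 + 0 + 0 = 10

10 out-of-order pairs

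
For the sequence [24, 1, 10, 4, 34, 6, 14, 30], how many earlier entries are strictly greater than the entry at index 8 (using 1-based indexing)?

1 such element

The element at index 8 is 30.
Elements before it: 24, 1, 10, 4, 34, 6, 14
Those larger than 30: 34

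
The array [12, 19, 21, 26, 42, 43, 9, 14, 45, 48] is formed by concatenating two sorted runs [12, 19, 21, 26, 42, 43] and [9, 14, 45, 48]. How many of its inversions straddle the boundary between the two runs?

11

Count, for every r in R, how many entries of L exceed r:
r = 9: 12, 19, 21, 26, 42, 43 → 6
r = 14: 19, 21, 26, 42, 43 → 5
r = 45: none → 0
r = 48: none → 0
Cross-inversions: 6 + 5 + 0 + 0 = 11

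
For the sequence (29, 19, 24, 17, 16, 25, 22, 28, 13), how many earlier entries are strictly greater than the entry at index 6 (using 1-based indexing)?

The element at index 6 is 25.
Elements before it: 29, 19, 24, 17, 16
Those larger than 25: 29

1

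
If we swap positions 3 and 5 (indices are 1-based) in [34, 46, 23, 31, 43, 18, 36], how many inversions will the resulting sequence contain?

Positions 3 and 5 hold 23 and 43; after swapping, the array is [34, 46, 43, 31, 23, 18, 36].
Sweep left to right; for each value list the smaller values that follow it:
34 → 31, 23, 18 → 3
46 → 43, 31, 23, 18, 36 → 5
43 → 31, 23, 18, 36 → 4
31 → 23, 18 → 2
23 → 18 → 1
18 → none → 0
36 → none → 0
Sum: 3 + 5 + 4 + 2 + 1 + 0 + 0 = 15

15 inversions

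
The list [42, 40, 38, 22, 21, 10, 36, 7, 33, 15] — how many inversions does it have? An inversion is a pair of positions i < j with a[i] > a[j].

Sweep left to right; for each value list the smaller values that follow it:
42: 9
40: 8
38: 7
22: 4
21: 3
10: 1
36: 3
7: 0
33: 1
15: 0
Sum: 9 + 8 + 7 + 4 + 3 + 1 + 3 + 0 + 1 + 0 = 36

36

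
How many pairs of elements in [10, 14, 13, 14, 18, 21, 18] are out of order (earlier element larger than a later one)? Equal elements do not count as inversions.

Inversion pairs (indices are 0-based):
(1,2): 14 > 13
(5,6): 21 > 18
That's 2 pairs.

2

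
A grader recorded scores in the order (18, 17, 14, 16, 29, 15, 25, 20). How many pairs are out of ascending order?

12

Count, for each position, how many later elements it exceeds:
18: 4
17: 3
14: 0
16: 1
29: 3
15: 0
25: 1
20: 0
Sum: 4 + 3 + 0 + 1 + 3 + 0 + 1 + 0 = 12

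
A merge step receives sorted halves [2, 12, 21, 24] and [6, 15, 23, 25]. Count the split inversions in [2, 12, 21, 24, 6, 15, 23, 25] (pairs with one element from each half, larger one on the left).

6

Take each right-half value and tally the left-half values above it:
r = 6: 12, 21, 24 → 3
r = 15: 21, 24 → 2
r = 23: 24 → 1
r = 25: none → 0
Cross-inversions: 3 + 2 + 1 + 0 = 6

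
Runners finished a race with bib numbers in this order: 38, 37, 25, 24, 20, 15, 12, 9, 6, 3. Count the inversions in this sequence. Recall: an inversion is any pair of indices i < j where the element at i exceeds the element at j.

There are 45 inversions.

Element-by-element contributions:
38 → 37, 25, 24, 20, 15, 12, 9, 6, 3 → 9
37 → 25, 24, 20, 15, 12, 9, 6, 3 → 8
25 → 24, 20, 15, 12, 9, 6, 3 → 7
24 → 20, 15, 12, 9, 6, 3 → 6
20 → 15, 12, 9, 6, 3 → 5
15 → 12, 9, 6, 3 → 4
12 → 9, 6, 3 → 3
9 → 6, 3 → 2
6 → 3 → 1
3 → none → 0
Sum: 9 + 8 + 7 + 6 + 5 + 4 + 3 + 2 + 1 + 0 = 45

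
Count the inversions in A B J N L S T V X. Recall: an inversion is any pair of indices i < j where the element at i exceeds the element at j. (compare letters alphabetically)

1

For each element, count later entries that are smaller:
A: 0
B: 0
J: 0
N: 1
L: 0
S: 0
T: 0
V: 0
X: 0
Sum: 0 + 0 + 0 + 1 + 0 + 0 + 0 + 0 + 0 = 1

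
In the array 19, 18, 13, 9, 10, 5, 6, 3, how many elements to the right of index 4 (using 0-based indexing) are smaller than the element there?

The element at index 4 is 10.
Elements after it: 5, 6, 3
Those smaller than 10: 5, 6, 3

3 such elements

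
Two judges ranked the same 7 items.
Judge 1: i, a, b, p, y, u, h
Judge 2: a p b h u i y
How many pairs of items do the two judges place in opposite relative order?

Assign each item its position (1..7) in the first ordering, then rewrite the second ordering as that position sequence:
positions: i→1, a→2, b→3, p→4, y→5, u→6, h→7
second ordering as positions: [2, 4, 3, 7, 6, 1, 5]
Discordant pairs = inversions in this position sequence.
2: 1 → 1
4: 3, 1 → 2
3: 1 → 1
7: 6, 1, 5 → 3
6: 1, 5 → 2
1: 0
5: 0
Total: 1 + 2 + 1 + 3 + 2 + 0 + 0 = 9

Discordant pairs: 9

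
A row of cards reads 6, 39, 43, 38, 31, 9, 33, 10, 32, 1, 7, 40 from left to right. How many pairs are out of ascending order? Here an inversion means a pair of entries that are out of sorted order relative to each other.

Element-by-element contributions:
6 → 1 → 1
39 → 38, 31, 9, 33, 10, 32, 1, 7 → 8
43 → 38, 31, 9, 33, 10, 32, 1, 7, 40 → 9
38 → 31, 9, 33, 10, 32, 1, 7 → 7
31 → 9, 10, 1, 7 → 4
9 → 1, 7 → 2
33 → 10, 32, 1, 7 → 4
10 → 1, 7 → 2
32 → 1, 7 → 2
1 → none → 0
7 → none → 0
40 → none → 0
Sum: 1 + 8 + 9 + 7 + 4 + 2 + 4 + 2 + 2 + 0 + 0 + 0 = 39

39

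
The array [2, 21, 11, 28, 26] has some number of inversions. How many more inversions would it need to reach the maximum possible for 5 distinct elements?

8

Maximum inversions for 5 distinct elements is C(5, 2) = 5·4/2 = 10.
Current inversions — for each element, count later smaller elements:
2: 0
21: 1
11: 0
28: 1
26: 0
Current total: 0 + 1 + 0 + 1 + 0 = 2
Shortfall: 10 − 2 = 8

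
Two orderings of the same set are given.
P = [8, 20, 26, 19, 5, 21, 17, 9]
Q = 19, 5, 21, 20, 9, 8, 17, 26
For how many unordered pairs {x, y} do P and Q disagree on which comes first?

Assign each item its position (1..8) in the first ordering, then rewrite the second ordering as that position sequence:
positions: 8→1, 20→2, 26→3, 19→4, 5→5, 21→6, 17→7, 9→8
second ordering as positions: [4, 5, 6, 2, 8, 1, 7, 3]
Discordant pairs = inversions in this position sequence.
4: 2, 1, 3 → 3
5: 2, 1, 3 → 3
6: 2, 1, 3 → 3
2: 1 → 1
8: 1, 7, 3 → 3
1: 0
7: 3 → 1
3: 0
Total: 3 + 3 + 3 + 1 + 3 + 0 + 1 + 0 = 14

14 disagreeing pairs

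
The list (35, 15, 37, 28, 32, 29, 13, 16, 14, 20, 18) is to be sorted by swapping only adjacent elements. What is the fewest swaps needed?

The minimum number of adjacent swaps to sort an array equals its inversion count, since every such swap removes exactly one inversion.
Count inversions — for each element, later elements that are smaller:
35: 15, 28, 32, 29, 13, 16, 14, 20, 18 → 9
15: 13, 14 → 2
37: 28, 32, 29, 13, 16, 14, 20, 18 → 8
28: 13, 16, 14, 20, 18 → 5
32: 29, 13, 16, 14, 20, 18 → 6
29: 13, 16, 14, 20, 18 → 5
13: none → 0
16: 14 → 1
14: none → 0
20: 18 → 1
18: none → 0
Total inversions: 9 + 2 + 8 + 5 + 6 + 5 + 0 + 1 + 0 + 1 + 0 = 37

37 swaps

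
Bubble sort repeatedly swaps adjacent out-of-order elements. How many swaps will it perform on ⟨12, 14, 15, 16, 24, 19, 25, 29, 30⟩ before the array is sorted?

Swaps: 1

The minimum number of adjacent swaps to sort an array equals its inversion count, since every such swap removes exactly one inversion.
Count inversions — for each element, later elements that are smaller:
12: none → 0
14: none → 0
15: none → 0
16: none → 0
24: 19 → 1
19: none → 0
25: none → 0
29: none → 0
30: none → 0
Total inversions: 0 + 0 + 0 + 0 + 1 + 0 + 0 + 0 + 0 = 1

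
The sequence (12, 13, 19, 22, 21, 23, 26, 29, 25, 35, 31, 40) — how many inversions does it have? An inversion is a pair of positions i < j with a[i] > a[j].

Sweep left to right; for each value list the smaller values that follow it:
12: 0
13: 0
19: 0
22: 1
21: 0
23: 0
26: 1
29: 1
25: 0
35: 1
31: 0
40: 0
Sum: 0 + 0 + 0 + 1 + 0 + 0 + 1 + 1 + 0 + 1 + 0 + 0 = 4

4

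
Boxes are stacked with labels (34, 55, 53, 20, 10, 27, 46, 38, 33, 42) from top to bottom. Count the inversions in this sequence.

Count, for each position, how many later elements it exceeds:
34: 4
55: 8
53: 7
20: 1
10: 0
27: 0
46: 3
38: 1
33: 0
42: 0
Sum: 4 + 8 + 7 + 1 + 0 + 0 + 3 + 1 + 0 + 0 = 24

Inversions: 24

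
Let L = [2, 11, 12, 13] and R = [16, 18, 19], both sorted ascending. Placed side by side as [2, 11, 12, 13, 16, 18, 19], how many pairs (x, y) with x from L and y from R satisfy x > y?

Count, for every r in R, how many entries of L exceed r:
r = 16: none → 0
r = 18: none → 0
r = 19: none → 0
Cross-inversions: 0 + 0 + 0 = 0

0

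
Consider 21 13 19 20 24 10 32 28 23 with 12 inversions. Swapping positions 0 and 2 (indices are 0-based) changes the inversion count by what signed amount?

-1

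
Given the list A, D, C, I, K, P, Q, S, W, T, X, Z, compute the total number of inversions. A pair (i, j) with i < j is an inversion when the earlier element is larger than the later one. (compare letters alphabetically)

For each element, count later entries that are smaller:
A → none → 0
D → C → 1
C → none → 0
I → none → 0
K → none → 0
P → none → 0
Q → none → 0
S → none → 0
W → T → 1
T → none → 0
X → none → 0
Z → none → 0
Sum: 0 + 1 + 0 + 0 + 0 + 0 + 0 + 0 + 1 + 0 + 0 + 0 = 2

2 inversions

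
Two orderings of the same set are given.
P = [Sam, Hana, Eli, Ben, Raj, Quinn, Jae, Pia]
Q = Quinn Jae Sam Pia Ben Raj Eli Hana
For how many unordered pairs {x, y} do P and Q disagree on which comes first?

Assign each item its position (1..8) in the first ordering, then rewrite the second ordering as that position sequence:
positions: Sam→1, Hana→2, Eli→3, Ben→4, Raj→5, Quinn→6, Jae→7, Pia→8
second ordering as positions: [6, 7, 1, 8, 4, 5, 3, 2]
Discordant pairs = inversions in this position sequence.
6: 1, 4, 5, 3, 2 → 5
7: 1, 4, 5, 3, 2 → 5
1: 0
8: 4, 5, 3, 2 → 4
4: 3, 2 → 2
5: 3, 2 → 2
3: 2 → 1
2: 0
Total: 5 + 5 + 0 + 4 + 2 + 2 + 1 + 0 = 19

19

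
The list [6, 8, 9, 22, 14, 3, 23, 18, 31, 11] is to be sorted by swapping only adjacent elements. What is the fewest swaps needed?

The minimum number of adjacent swaps to sort an array equals its inversion count, since every such swap removes exactly one inversion.
Count inversions — for each element, later elements that are smaller:
6: 3 → 1
8: 3 → 1
9: 3 → 1
22: 14, 3, 18, 11 → 4
14: 3, 11 → 2
3: none → 0
23: 18, 11 → 2
18: 11 → 1
31: 11 → 1
11: none → 0
Total inversions: 1 + 1 + 1 + 4 + 2 + 0 + 2 + 1 + 1 + 0 = 13

13 swaps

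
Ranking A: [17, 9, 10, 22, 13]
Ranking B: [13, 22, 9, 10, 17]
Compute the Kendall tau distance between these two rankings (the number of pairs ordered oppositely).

9

Assign each item its position (1..5) in the first ordering, then rewrite the second ordering as that position sequence:
positions: 17→1, 9→2, 10→3, 22→4, 13→5
second ordering as positions: [5, 4, 2, 3, 1]
Discordant pairs = inversions in this position sequence.
5: 4, 2, 3, 1 → 4
4: 2, 3, 1 → 3
2: 1 → 1
3: 1 → 1
1: 0
Total: 4 + 3 + 1 + 1 + 0 = 9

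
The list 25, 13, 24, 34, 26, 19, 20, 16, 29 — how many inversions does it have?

18 out-of-order pairs

Element-by-element contributions:
25 → 13, 24, 19, 20, 16 → 5
13 → none → 0
24 → 19, 20, 16 → 3
34 → 26, 19, 20, 16, 29 → 5
26 → 19, 20, 16 → 3
19 → 16 → 1
20 → 16 → 1
16 → none → 0
29 → none → 0
Sum: 5 + 0 + 3 + 5 + 3 + 1 + 1 + 0 + 0 = 18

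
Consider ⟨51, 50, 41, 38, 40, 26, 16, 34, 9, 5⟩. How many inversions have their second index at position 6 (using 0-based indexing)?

6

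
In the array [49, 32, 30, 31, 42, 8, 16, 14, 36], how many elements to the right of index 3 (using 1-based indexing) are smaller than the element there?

3

The element at index 3 is 30.
Elements after it: 31, 42, 8, 16, 14, 36
Those smaller than 30: 8, 16, 14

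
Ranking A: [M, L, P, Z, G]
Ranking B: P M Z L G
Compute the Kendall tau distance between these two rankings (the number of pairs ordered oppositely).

3

Assign each item its position (1..5) in the first ordering, then rewrite the second ordering as that position sequence:
positions: M→1, L→2, P→3, Z→4, G→5
second ordering as positions: [3, 1, 4, 2, 5]
Discordant pairs = inversions in this position sequence.
3: 1, 2 → 2
1: 0
4: 2 → 1
2: 0
5: 0
Total: 2 + 0 + 1 + 0 + 0 = 3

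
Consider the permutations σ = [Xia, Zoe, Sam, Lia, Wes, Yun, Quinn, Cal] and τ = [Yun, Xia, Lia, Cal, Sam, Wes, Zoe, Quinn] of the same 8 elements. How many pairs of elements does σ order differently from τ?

13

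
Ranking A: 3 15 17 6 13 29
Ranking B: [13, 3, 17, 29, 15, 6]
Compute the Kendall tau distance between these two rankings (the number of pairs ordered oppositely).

7

Assign each item its position (1..6) in the first ordering, then rewrite the second ordering as that position sequence:
positions: 3→1, 15→2, 17→3, 6→4, 13→5, 29→6
second ordering as positions: [5, 1, 3, 6, 2, 4]
Discordant pairs = inversions in this position sequence.
5: 1, 3, 2, 4 → 4
1: 0
3: 2 → 1
6: 2, 4 → 2
2: 0
4: 0
Total: 4 + 0 + 1 + 2 + 0 + 0 = 7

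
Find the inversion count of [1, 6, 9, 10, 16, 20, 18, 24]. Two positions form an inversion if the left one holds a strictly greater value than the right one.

1 inversion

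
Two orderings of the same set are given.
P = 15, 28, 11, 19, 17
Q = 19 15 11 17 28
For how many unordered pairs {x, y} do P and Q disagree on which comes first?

Assign each item its position (1..5) in the first ordering, then rewrite the second ordering as that position sequence:
positions: 15→1, 28→2, 11→3, 19→4, 17→5
second ordering as positions: [4, 1, 3, 5, 2]
Discordant pairs = inversions in this position sequence.
4: 1, 3, 2 → 3
1: 0
3: 2 → 1
5: 2 → 1
2: 0
Total: 3 + 0 + 1 + 1 + 0 = 5

5 disagreeing pairs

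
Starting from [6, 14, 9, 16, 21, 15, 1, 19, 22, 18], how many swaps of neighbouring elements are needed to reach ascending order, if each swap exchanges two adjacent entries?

Minimum adjacent swaps = number of inversions (each swap of adjacent out-of-order elements removes one inversion and no swap can remove more).
Count inversions — for each element, later elements that are smaller:
6: 1 → 1
14: 9, 1 → 2
9: 1 → 1
16: 15, 1 → 2
21: 15, 1, 19, 18 → 4
15: 1 → 1
1: none → 0
19: 18 → 1
22: 18 → 1
18: none → 0
Total inversions: 1 + 2 + 1 + 2 + 4 + 1 + 0 + 1 + 1 + 0 = 13

13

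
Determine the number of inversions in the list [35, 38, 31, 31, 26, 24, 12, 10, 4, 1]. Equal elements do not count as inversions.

Inversions: 43

Count, for each position, how many later elements it exceeds:
35: 8
38: 8
31: 6
31: 6
26: 5
24: 4
12: 3
10: 2
4: 1
1: 0
Sum: 8 + 8 + 6 + 6 + 5 + 4 + 3 + 2 + 1 + 0 = 43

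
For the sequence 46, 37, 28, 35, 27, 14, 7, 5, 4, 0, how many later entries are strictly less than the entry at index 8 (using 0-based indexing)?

1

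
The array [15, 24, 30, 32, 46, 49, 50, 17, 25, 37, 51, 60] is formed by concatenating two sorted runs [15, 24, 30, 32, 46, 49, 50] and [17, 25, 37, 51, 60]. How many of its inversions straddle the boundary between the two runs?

14 split inversions

Count, for every r in R, how many entries of L exceed r:
r = 17: 24, 30, 32, 46, 49, 50 → 6
r = 25: 30, 32, 46, 49, 50 → 5
r = 37: 46, 49, 50 → 3
r = 51: none → 0
r = 60: none → 0
Cross-inversions: 6 + 5 + 3 + 0 + 0 = 14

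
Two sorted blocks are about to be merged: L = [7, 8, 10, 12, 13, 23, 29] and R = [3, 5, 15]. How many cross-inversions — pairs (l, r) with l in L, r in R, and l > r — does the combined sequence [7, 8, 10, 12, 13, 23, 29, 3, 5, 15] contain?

16

For each element r of the right run, count left-run elements greater than r:
r = 3: 7, 8, 10, 12, 13, 23, 29 → 7
r = 5: 7, 8, 10, 12, 13, 23, 29 → 7
r = 15: 23, 29 → 2
Cross-inversions: 7 + 7 + 2 = 16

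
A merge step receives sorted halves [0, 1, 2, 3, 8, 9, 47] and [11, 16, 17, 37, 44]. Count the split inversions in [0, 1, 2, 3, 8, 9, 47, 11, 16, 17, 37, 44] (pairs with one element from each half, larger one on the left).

For each element r of the right run, count left-run elements greater than r:
r = 11: 47 → 1
r = 16: 47 → 1
r = 17: 47 → 1
r = 37: 47 → 1
r = 44: 47 → 1
Cross-inversions: 1 + 1 + 1 + 1 + 1 = 5

5 cross-inversions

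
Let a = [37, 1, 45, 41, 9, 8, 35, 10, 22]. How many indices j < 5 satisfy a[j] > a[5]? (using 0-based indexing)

The element at index 5 is 8.
Elements before it: 37, 1, 45, 41, 9
Those larger than 8: 37, 45, 41, 9

4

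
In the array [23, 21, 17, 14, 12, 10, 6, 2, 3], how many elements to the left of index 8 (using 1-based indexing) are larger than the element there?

7

The element at index 8 is 2.
Elements before it: 23, 21, 17, 14, 12, 10, 6
Those larger than 2: 23, 21, 17, 14, 12, 10, 6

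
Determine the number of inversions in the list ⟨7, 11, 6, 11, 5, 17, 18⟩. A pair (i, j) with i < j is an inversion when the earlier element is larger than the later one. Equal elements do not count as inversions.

Sweep left to right; for each value list the smaller values that follow it:
7 → 6, 5 → 2
11 → 6, 5 → 2
6 → 5 → 1
11 → 5 → 1
5 → none → 0
17 → none → 0
18 → none → 0
Sum: 2 + 2 + 1 + 1 + 0 + 0 + 0 = 6

6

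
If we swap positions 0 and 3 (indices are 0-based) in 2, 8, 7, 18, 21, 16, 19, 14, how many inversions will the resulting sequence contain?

Positions 0 and 3 hold 2 and 18; after swapping, the array is [18, 8, 7, 2, 21, 16, 19, 14].
Element-by-element contributions:
18: 5
8: 2
7: 1
2: 0
21: 3
16: 1
19: 1
14: 0
Sum: 5 + 2 + 1 + 0 + 3 + 1 + 1 + 0 = 13

Inversions: 13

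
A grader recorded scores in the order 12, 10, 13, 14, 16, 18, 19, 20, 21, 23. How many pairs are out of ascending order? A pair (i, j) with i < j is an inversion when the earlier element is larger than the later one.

Inversions: 1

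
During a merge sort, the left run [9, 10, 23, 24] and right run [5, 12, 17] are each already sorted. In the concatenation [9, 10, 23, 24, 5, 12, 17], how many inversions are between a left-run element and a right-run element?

8 cross-inversions

For each element r of the right run, count left-run elements greater than r:
r = 5: 9, 10, 23, 24 → 4
r = 12: 23, 24 → 2
r = 17: 23, 24 → 2
Cross-inversions: 4 + 2 + 2 = 8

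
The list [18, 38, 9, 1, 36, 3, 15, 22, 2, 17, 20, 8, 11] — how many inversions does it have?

Sweep left to right; for each value list the smaller values that follow it:
18 → 9, 1, 3, 15, 2, 17, 8, 11 → 8
38 → 9, 1, 36, 3, 15, 22, 2, 17, 20, 8, 11 → 11
9 → 1, 3, 2, 8 → 4
1 → none → 0
36 → 3, 15, 22, 2, 17, 20, 8, 11 → 8
3 → 2 → 1
15 → 2, 8, 11 → 3
22 → 2, 17, 20, 8, 11 → 5
2 → none → 0
17 → 8, 11 → 2
20 → 8, 11 → 2
8 → none → 0
11 → none → 0
Sum: 8 + 11 + 4 + 0 + 8 + 1 + 3 + 5 + 0 + 2 + 2 + 0 + 0 = 44

44 inversions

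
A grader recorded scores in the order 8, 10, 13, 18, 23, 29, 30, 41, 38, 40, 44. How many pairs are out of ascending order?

2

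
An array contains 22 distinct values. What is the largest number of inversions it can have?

A reversed (strictly descending) arrangement makes every pair an inversion, giving C(22, 2) inversions.
C(22, 2) = 22·21/2 = 231

231 inversions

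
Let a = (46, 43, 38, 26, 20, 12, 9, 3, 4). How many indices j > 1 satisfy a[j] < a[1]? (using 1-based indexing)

The element at index 1 is 46.
Elements after it: 43, 38, 26, 20, 12, 9, 3, 4
Those smaller than 46: 43, 38, 26, 20, 12, 9, 3, 4

8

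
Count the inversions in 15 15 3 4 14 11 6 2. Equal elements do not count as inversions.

20 out-of-order pairs

Sweep left to right; for each value list the smaller values that follow it:
15: 6
15: 6
3: 1
4: 1
14: 3
11: 2
6: 1
2: 0
Sum: 6 + 6 + 1 + 1 + 3 + 2 + 1 + 0 = 20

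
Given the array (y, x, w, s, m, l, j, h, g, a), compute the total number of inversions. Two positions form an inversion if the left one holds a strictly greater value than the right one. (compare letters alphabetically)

Sweep left to right; for each value list the smaller values that follow it:
y: 9
x: 8
w: 7
s: 6
m: 5
l: 4
j: 3
h: 2
g: 1
a: 0
Sum: 9 + 8 + 7 + 6 + 5 + 4 + 3 + 2 + 1 + 0 = 45

45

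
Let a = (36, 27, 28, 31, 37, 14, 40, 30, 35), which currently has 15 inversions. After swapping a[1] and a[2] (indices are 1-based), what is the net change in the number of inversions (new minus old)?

-1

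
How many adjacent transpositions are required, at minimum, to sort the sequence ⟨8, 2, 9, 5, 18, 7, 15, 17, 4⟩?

Minimum adjacent swaps = number of inversions (each swap of adjacent out-of-order elements removes one inversion and no swap can remove more).
Count inversions — for each element, later elements that are smaller:
8: 2, 5, 7, 4 → 4
2: none → 0
9: 5, 7, 4 → 3
5: 4 → 1
18: 7, 15, 17, 4 → 4
7: 4 → 1
15: 4 → 1
17: 4 → 1
4: none → 0
Total inversions: 4 + 0 + 3 + 1 + 4 + 1 + 1 + 1 + 0 = 15

15 swaps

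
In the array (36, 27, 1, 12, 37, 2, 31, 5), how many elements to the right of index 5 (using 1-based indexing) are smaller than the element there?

3

The element at index 5 is 37.
Elements after it: 2, 31, 5
Those smaller than 37: 2, 31, 5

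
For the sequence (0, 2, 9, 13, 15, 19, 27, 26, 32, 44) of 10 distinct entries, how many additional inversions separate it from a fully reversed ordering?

Maximum inversions for 10 distinct elements is C(10, 2) = 10·9/2 = 45.
Current inversions — for each element, count later smaller elements:
0: 0
2: 0
9: 0
13: 0
15: 0
19: 0
27: 1
26: 0
32: 0
44: 0
Current total: 0 + 0 + 0 + 0 + 0 + 0 + 1 + 0 + 0 + 0 = 1
Shortfall: 45 − 1 = 44

44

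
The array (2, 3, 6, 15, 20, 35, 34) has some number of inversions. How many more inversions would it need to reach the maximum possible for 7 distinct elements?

20 inversions short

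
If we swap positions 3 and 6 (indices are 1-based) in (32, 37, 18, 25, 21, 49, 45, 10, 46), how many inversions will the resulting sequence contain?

21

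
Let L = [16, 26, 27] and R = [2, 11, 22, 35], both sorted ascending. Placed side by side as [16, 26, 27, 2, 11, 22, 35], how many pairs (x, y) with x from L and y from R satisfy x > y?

Split inversions: 8

For each element r of the right run, count left-run elements greater than r:
r = 2: 16, 26, 27 → 3
r = 11: 16, 26, 27 → 3
r = 22: 26, 27 → 2
r = 35: none → 0
Cross-inversions: 3 + 3 + 2 + 0 = 8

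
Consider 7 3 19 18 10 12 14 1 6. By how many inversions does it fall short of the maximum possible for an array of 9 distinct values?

15

Maximum inversions for 9 distinct elements is C(9, 2) = 9·8/2 = 36.
Current inversions — for each element, count later smaller elements:
7: 3
3: 1
19: 6
18: 5
10: 2
12: 2
14: 2
1: 0
6: 0
Current total: 3 + 1 + 6 + 5 + 2 + 2 + 2 + 0 + 0 = 21
Shortfall: 36 − 21 = 15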